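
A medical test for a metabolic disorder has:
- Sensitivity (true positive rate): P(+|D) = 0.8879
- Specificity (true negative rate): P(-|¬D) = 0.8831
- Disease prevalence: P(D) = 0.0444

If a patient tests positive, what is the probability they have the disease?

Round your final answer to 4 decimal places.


Let D = has disease, + = positive test

Given:
- P(D) = 0.0444 (prevalence)
- P(+|D) = 0.8879 (sensitivity)
- P(-|¬D) = 0.8831 (specificity)
- P(+|¬D) = 0.1169 (false positive rate = 1 - specificity)

Step 1: Find P(+)
P(+) = P(+|D)P(D) + P(+|¬D)P(¬D)
     = 0.8879 × 0.0444 + 0.1169 × 0.9556
     = 0.03942276 + 0.11170964
     = 0.15113240

Step 2: Apply Bayes' theorem for P(D|+)
P(D|+) = P(+|D)P(D) / P(+)
       = 0.03942276 / 0.15113240
       = 0.2608


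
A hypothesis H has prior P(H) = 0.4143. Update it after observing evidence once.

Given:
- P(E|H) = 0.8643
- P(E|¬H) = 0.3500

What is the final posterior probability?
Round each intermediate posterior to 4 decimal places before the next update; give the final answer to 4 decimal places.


Sequential Bayesian updating:

Initial prior: P(H) = 0.4143

Update 1:
  P(E) = 0.8643 × 0.4143 + 0.3500 × 0.5857 = 0.35807949 + 0.20499500 = 0.56307449
  P(H|E) = 0.35807949 / 0.56307449 = 0.6359

Final posterior: 0.6359


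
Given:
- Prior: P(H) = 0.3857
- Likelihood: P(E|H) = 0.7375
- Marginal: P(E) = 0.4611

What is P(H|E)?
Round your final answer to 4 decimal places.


Using Bayes' theorem:

P(H|E) = P(E|H) × P(H) / P(E)
       = 0.7375 × 0.3857 / 0.4611
       = 0.28445375 / 0.4611
       = 0.6169

The evidence strengthens our belief in H.
Prior: 0.3857 → Posterior: 0.6169


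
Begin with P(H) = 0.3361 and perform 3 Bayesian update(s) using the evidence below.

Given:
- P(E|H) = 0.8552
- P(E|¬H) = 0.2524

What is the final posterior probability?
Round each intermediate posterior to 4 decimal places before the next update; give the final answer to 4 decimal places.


Sequential Bayesian updating:

Initial prior: P(H) = 0.3361

Update 1:
  P(E) = 0.8552 × 0.3361 + 0.2524 × 0.6639 = 0.28743272 + 0.16756836 = 0.45500108
  P(H|E) = 0.28743272 / 0.45500108 = 0.6317

Update 2:
  P(E) = 0.8552 × 0.6317 + 0.2524 × 0.3683 = 0.54022984 + 0.09295892 = 0.63318876
  P(H|E) = 0.54022984 / 0.63318876 = 0.8532

Update 3:
  P(E) = 0.8552 × 0.8532 + 0.2524 × 0.1468 = 0.72965664 + 0.03705232 = 0.76670896
  P(H|E) = 0.72965664 / 0.76670896 = 0.9517

Final posterior: 0.9517


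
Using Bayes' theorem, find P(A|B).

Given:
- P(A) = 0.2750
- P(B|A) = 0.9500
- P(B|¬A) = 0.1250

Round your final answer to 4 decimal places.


Bayes' theorem: P(A|B) = P(B|A) × P(A) / P(B)

Step 1: Calculate P(B) using law of total probability
P(B) = P(B|A)P(A) + P(B|¬A)P(¬A)
     = 0.9500 × 0.2750 + 0.1250 × 0.7250
     = 0.26125000 + 0.09062500
     = 0.35187500

Step 2: Apply Bayes' theorem
P(A|B) = P(B|A) × P(A) / P(B)
       = 0.26125000 / 0.35187500
       = 0.7425


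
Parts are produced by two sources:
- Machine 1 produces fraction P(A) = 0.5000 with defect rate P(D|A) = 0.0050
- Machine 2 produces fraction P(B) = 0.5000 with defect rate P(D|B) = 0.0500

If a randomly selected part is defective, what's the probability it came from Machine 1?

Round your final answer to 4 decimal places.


Let A = from Machine 1, D = defective

Given:
- P(A) = 0.5000, P(B) = 0.5000
- P(D|A) = 0.0050, P(D|B) = 0.0500

Step 1: Find P(D)
P(D) = P(D|A)P(A) + P(D|B)P(B)
     = 0.0050 × 0.5000 + 0.0500 × 0.5000
     = 0.00250000 + 0.02500000
     = 0.02750000

Step 2: Apply Bayes' theorem
P(A|D) = P(D|A)P(A) / P(D)
       = 0.00250000 / 0.02750000
       = 0.0909


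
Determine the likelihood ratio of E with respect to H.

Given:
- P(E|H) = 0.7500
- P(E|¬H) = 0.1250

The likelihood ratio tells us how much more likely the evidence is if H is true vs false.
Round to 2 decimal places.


Likelihood Ratio (LR) = P(E|H) / P(E|¬H)

LR = 0.7500 / 0.1250
   = 6.00

The evidence is 6.00 times more likely if H is true than if H is false.
LR > 1, so observing E raises the odds in favor of H.


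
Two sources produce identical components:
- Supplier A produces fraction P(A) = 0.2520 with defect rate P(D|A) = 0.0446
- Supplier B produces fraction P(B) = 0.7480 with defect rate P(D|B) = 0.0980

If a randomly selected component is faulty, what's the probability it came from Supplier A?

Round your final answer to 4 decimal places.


Let A = from Supplier A, D = faulty

Given:
- P(A) = 0.2520, P(B) = 0.7480
- P(D|A) = 0.0446, P(D|B) = 0.0980

Step 1: Find P(D)
P(D) = P(D|A)P(A) + P(D|B)P(B)
     = 0.0446 × 0.2520 + 0.0980 × 0.7480
     = 0.01123920 + 0.07330400
     = 0.08454320

Step 2: Apply Bayes' theorem
P(A|D) = P(D|A)P(A) / P(D)
       = 0.01123920 / 0.08454320
       = 0.1329


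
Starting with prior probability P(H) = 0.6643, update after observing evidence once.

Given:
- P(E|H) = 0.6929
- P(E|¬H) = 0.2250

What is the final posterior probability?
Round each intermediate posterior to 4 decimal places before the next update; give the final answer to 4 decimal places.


Sequential Bayesian updating:

Initial prior: P(H) = 0.6643

Update 1:
  P(E) = 0.6929 × 0.6643 + 0.2250 × 0.3357 = 0.46029347 + 0.07553250 = 0.53582597
  P(H|E) = 0.46029347 / 0.53582597 = 0.8590

Final posterior: 0.8590


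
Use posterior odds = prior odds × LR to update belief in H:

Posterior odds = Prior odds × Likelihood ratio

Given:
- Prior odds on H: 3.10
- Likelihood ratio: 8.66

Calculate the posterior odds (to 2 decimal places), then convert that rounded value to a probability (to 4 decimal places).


Step 1: Calculate posterior odds
Posterior odds = Prior odds × LR
               = 3.10 × 8.66
               = 26.85

Step 2: Convert to probability
P(H|E) = Posterior odds / (1 + Posterior odds)
       = 26.85 / (1 + 26.85)
       = 26.85 / 27.85
       = 0.9641

The evidence increased P(H) from 0.7561 to 0.9641.


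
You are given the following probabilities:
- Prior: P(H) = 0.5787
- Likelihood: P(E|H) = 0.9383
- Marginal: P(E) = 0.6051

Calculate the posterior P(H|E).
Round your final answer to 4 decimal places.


Using Bayes' theorem:

P(H|E) = P(E|H) × P(H) / P(E)
       = 0.9383 × 0.5787 / 0.6051
       = 0.54299421 / 0.6051
       = 0.8974

The evidence strengthens our belief in H.
Prior: 0.5787 → Posterior: 0.8974


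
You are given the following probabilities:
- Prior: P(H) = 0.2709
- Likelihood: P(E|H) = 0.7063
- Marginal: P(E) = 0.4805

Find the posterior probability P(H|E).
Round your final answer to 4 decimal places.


Using Bayes' theorem:

P(H|E) = P(E|H) × P(H) / P(E)
       = 0.7063 × 0.2709 / 0.4805
       = 0.19133667 / 0.4805
       = 0.3982

The evidence strengthens our belief in H.
Prior: 0.2709 → Posterior: 0.3982


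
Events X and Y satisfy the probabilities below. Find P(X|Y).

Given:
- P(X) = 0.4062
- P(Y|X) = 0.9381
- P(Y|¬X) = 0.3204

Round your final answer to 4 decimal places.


Bayes' theorem: P(X|Y) = P(Y|X) × P(X) / P(Y)

Step 1: Calculate P(Y) using law of total probability
P(Y) = P(Y|X)P(X) + P(Y|¬X)P(¬X)
     = 0.9381 × 0.4062 + 0.3204 × 0.5938
     = 0.38105622 + 0.19025352
     = 0.57130974

Step 2: Apply Bayes' theorem
P(X|Y) = P(Y|X) × P(X) / P(Y)
       = 0.38105622 / 0.57130974
       = 0.6670


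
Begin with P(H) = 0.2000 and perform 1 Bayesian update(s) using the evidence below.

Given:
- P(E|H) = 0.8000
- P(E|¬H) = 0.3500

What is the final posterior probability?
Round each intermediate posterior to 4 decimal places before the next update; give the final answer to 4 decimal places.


Sequential Bayesian updating:

Initial prior: P(H) = 0.2000

Update 1:
  P(E) = 0.8000 × 0.2000 + 0.3500 × 0.8000 = 0.16000000 + 0.28000000 = 0.44000000
  P(H|E) = 0.16000000 / 0.44000000 = 0.3636

Final posterior: 0.3636


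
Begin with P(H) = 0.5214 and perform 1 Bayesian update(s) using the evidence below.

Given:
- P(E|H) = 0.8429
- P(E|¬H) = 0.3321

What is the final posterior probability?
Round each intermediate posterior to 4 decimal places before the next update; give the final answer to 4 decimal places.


Sequential Bayesian updating:

Initial prior: P(H) = 0.5214

Update 1:
  P(E) = 0.8429 × 0.5214 + 0.3321 × 0.4786 = 0.43948806 + 0.15894306 = 0.59843112
  P(H|E) = 0.43948806 / 0.59843112 = 0.7344

Final posterior: 0.7344


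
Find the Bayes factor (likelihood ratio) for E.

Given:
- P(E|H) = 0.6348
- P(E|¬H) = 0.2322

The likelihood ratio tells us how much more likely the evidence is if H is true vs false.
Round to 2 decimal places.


Likelihood Ratio (LR) = P(E|H) / P(E|¬H)

LR = 0.6348 / 0.2322
   = 2.73

The evidence is 2.73 times more likely if H is true than if H is false.
Because LR exceeds 1, E is evidence for H.


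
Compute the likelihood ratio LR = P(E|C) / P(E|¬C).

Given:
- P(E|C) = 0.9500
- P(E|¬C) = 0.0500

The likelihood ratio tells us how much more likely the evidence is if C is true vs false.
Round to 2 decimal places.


Likelihood Ratio (LR) = P(E|C) / P(E|¬C)

LR = 0.9500 / 0.0500
   = 19.00

The evidence is 19.00 times more likely if C is true than if C is false.
LR > 1, so observing E raises the odds in favor of C.


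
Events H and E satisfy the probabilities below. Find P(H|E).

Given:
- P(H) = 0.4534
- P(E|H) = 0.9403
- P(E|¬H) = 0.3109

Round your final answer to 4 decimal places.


Bayes' theorem: P(H|E) = P(E|H) × P(H) / P(E)

Step 1: Calculate P(E) using law of total probability
P(E) = P(E|H)P(H) + P(E|¬H)P(¬H)
     = 0.9403 × 0.4534 + 0.3109 × 0.5466
     = 0.42633202 + 0.16993794
     = 0.59626996

Step 2: Apply Bayes' theorem
P(H|E) = P(E|H) × P(H) / P(E)
       = 0.42633202 / 0.59626996
       = 0.7150


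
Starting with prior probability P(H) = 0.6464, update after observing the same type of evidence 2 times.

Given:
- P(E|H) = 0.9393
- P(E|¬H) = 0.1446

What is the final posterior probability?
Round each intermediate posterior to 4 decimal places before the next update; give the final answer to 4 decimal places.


Sequential Bayesian updating:

Initial prior: P(H) = 0.6464

Update 1:
  P(E) = 0.9393 × 0.6464 + 0.1446 × 0.3536 = 0.60716352 + 0.05113056 = 0.65829408
  P(H|E) = 0.60716352 / 0.65829408 = 0.9223

Update 2:
  P(E) = 0.9393 × 0.9223 + 0.1446 × 0.0777 = 0.86631639 + 0.01123542 = 0.87755181
  P(H|E) = 0.86631639 / 0.87755181 = 0.9872

Final posterior: 0.9872


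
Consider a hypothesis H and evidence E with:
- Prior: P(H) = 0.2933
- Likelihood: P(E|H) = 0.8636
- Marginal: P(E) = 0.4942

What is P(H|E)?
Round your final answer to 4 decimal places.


Using Bayes' theorem:

P(H|E) = P(E|H) × P(H) / P(E)
       = 0.8636 × 0.2933 / 0.4942
       = 0.25329388 / 0.4942
       = 0.5125

The evidence strengthens our belief in H.
Prior: 0.2933 → Posterior: 0.5125


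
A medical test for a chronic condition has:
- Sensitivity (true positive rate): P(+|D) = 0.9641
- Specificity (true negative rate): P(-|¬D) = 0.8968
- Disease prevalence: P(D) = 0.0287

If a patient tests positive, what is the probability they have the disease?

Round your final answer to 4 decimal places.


Let D = has disease, + = positive test

Given:
- P(D) = 0.0287 (prevalence)
- P(+|D) = 0.9641 (sensitivity)
- P(-|¬D) = 0.8968 (specificity)
- P(+|¬D) = 0.1032 (false positive rate = 1 - specificity)

Step 1: Find P(+)
P(+) = P(+|D)P(D) + P(+|¬D)P(¬D)
     = 0.9641 × 0.0287 + 0.1032 × 0.9713
     = 0.02766967 + 0.10023816
     = 0.12790783

Step 2: Apply Bayes' theorem for P(D|+)
P(D|+) = P(+|D)P(D) / P(+)
       = 0.02766967 / 0.12790783
       = 0.2163


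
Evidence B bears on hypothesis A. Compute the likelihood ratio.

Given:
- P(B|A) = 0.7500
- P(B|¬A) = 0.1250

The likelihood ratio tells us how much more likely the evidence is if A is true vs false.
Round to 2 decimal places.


Likelihood Ratio (LR) = P(B|A) / P(B|¬A)

LR = 0.7500 / 0.1250
   = 6.00

The evidence is 6.00 times more likely if A is true than if A is false.
Because LR exceeds 1, B is evidence for A.


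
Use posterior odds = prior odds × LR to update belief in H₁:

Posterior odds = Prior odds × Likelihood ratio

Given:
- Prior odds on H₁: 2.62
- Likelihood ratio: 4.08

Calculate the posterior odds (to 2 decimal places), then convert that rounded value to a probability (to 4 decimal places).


Step 1: Calculate posterior odds
Posterior odds = Prior odds × LR
               = 2.62 × 4.08
               = 10.69

Step 2: Convert to probability
P(H₁|E) = Posterior odds / (1 + Posterior odds)
       = 10.69 / (1 + 10.69)
       = 10.69 / 11.69
       = 0.9145

The evidence increased P(H₁) from 0.7238 to 0.9145.


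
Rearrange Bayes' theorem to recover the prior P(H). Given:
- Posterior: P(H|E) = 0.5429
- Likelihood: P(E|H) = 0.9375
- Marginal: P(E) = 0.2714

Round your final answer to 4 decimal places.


From Bayes' theorem: P(H|E) = P(E|H) × P(H) / P(E)

Rearranging for P(H):
P(H) = P(H|E) × P(E) / P(E|H)
     = 0.5429 × 0.2714 / 0.9375
     = 0.14734306 / 0.9375
     = 0.1572


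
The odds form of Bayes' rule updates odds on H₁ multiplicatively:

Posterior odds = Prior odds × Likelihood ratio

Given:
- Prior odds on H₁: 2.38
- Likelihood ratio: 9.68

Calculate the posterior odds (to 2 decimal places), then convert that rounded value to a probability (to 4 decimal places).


Step 1: Calculate posterior odds
Posterior odds = Prior odds × LR
               = 2.38 × 9.68
               = 23.04

Step 2: Convert to probability
P(H₁|E) = Posterior odds / (1 + Posterior odds)
       = 23.04 / (1 + 23.04)
       = 23.04 / 24.04
       = 0.9584

The evidence increased P(H₁) from 0.7041 to 0.9584.


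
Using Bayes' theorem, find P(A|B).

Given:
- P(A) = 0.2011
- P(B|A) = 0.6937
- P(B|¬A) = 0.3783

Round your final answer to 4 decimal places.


Bayes' theorem: P(A|B) = P(B|A) × P(A) / P(B)

Step 1: Calculate P(B) using law of total probability
P(B) = P(B|A)P(A) + P(B|¬A)P(¬A)
     = 0.6937 × 0.2011 + 0.3783 × 0.7989
     = 0.13950307 + 0.30222387
     = 0.44172694

Step 2: Apply Bayes' theorem
P(A|B) = P(B|A) × P(A) / P(B)
       = 0.13950307 / 0.44172694
       = 0.3158


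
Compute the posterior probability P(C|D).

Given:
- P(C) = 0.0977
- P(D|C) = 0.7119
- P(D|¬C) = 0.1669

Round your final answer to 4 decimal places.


Bayes' theorem: P(C|D) = P(D|C) × P(C) / P(D)

Step 1: Calculate P(D) using law of total probability
P(D) = P(D|C)P(C) + P(D|¬C)P(¬C)
     = 0.7119 × 0.0977 + 0.1669 × 0.9023
     = 0.06955263 + 0.15059387
     = 0.22014650

Step 2: Apply Bayes' theorem
P(C|D) = P(D|C) × P(C) / P(D)
       = 0.06955263 / 0.22014650
       = 0.3159


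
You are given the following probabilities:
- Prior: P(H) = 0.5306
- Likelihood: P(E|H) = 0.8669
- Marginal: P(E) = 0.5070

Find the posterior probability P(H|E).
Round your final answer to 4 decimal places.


Using Bayes' theorem:

P(H|E) = P(E|H) × P(H) / P(E)
       = 0.8669 × 0.5306 / 0.5070
       = 0.45997714 / 0.5070
       = 0.9073

The evidence strengthens our belief in H.
Prior: 0.5306 → Posterior: 0.9073


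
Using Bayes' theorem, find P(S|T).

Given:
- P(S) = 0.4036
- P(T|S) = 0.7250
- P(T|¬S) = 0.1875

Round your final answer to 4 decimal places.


Bayes' theorem: P(S|T) = P(T|S) × P(S) / P(T)

Step 1: Calculate P(T) using law of total probability
P(T) = P(T|S)P(S) + P(T|¬S)P(¬S)
     = 0.7250 × 0.4036 + 0.1875 × 0.5964
     = 0.29261000 + 0.11182500
     = 0.40443500

Step 2: Apply Bayes' theorem
P(S|T) = P(T|S) × P(S) / P(T)
       = 0.29261000 / 0.40443500
       = 0.7235


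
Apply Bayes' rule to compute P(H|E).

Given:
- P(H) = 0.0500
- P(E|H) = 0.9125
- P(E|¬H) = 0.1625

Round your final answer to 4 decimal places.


Bayes' theorem: P(H|E) = P(E|H) × P(H) / P(E)

Step 1: Calculate P(E) using law of total probability
P(E) = P(E|H)P(H) + P(E|¬H)P(¬H)
     = 0.9125 × 0.0500 + 0.1625 × 0.9500
     = 0.04562500 + 0.15437500
     = 0.20000000

Step 2: Apply Bayes' theorem
P(H|E) = P(E|H) × P(H) / P(E)
       = 0.04562500 / 0.20000000
       = 0.2281


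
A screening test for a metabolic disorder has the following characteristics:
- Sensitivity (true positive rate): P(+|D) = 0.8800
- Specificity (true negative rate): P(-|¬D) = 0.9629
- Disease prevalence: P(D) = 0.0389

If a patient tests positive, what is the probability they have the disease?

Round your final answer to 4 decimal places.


Let D = has disease, + = positive test

Given:
- P(D) = 0.0389 (prevalence)
- P(+|D) = 0.8800 (sensitivity)
- P(-|¬D) = 0.9629 (specificity)
- P(+|¬D) = 0.0371 (false positive rate = 1 - specificity)

Step 1: Find P(+)
P(+) = P(+|D)P(D) + P(+|¬D)P(¬D)
     = 0.8800 × 0.0389 + 0.0371 × 0.9611
     = 0.03423200 + 0.03565681
     = 0.06988881

Step 2: Apply Bayes' theorem for P(D|+)
P(D|+) = P(+|D)P(D) / P(+)
       = 0.03423200 / 0.06988881
       = 0.4898


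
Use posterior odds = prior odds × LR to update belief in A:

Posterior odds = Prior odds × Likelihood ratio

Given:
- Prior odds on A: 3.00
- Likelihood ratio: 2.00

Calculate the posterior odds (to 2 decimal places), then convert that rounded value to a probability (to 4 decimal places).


Step 1: Calculate posterior odds
Posterior odds = Prior odds × LR
               = 3.00 × 2.00
               = 6.00

Step 2: Convert to probability
P(A|E) = Posterior odds / (1 + Posterior odds)
       = 6.00 / (1 + 6.00)
       = 6.00 / 7.00
       = 0.8571

The evidence increased P(A) from 0.7500 to 0.8571.


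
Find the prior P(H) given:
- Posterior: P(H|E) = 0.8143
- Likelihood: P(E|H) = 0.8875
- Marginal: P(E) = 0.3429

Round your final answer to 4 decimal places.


From Bayes' theorem: P(H|E) = P(E|H) × P(H) / P(E)

Rearranging for P(H):
P(H) = P(H|E) × P(E) / P(E|H)
     = 0.8143 × 0.3429 / 0.8875
     = 0.27922347 / 0.8875
     = 0.3146


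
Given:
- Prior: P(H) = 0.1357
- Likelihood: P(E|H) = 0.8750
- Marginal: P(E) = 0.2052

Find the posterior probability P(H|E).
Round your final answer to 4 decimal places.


Using Bayes' theorem:

P(H|E) = P(E|H) × P(H) / P(E)
       = 0.8750 × 0.1357 / 0.2052
       = 0.11873750 / 0.2052
       = 0.5786

The evidence strengthens our belief in H.
Prior: 0.1357 → Posterior: 0.5786


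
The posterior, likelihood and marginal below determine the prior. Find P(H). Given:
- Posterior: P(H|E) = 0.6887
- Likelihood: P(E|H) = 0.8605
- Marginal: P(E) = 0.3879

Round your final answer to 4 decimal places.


From Bayes' theorem: P(H|E) = P(E|H) × P(H) / P(E)

Rearranging for P(H):
P(H) = P(H|E) × P(E) / P(E|H)
     = 0.6887 × 0.3879 / 0.8605
     = 0.26714673 / 0.8605
     = 0.3105


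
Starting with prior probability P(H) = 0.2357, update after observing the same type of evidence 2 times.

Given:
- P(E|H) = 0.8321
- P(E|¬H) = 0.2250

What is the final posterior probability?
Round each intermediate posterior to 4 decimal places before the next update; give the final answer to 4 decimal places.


Sequential Bayesian updating:

Initial prior: P(H) = 0.2357

Update 1:
  P(E) = 0.8321 × 0.2357 + 0.2250 × 0.7643 = 0.19612597 + 0.17196750 = 0.36809347
  P(H|E) = 0.19612597 / 0.36809347 = 0.5328

Update 2:
  P(E) = 0.8321 × 0.5328 + 0.2250 × 0.4672 = 0.44334288 + 0.10512000 = 0.54846288
  P(H|E) = 0.44334288 / 0.54846288 = 0.8083

Final posterior: 0.8083


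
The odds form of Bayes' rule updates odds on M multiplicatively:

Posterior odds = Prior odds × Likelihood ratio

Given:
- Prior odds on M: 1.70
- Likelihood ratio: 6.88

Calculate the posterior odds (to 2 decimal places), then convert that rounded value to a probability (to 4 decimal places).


Step 1: Calculate posterior odds
Posterior odds = Prior odds × LR
               = 1.70 × 6.88
               = 11.70

Step 2: Convert to probability
P(M|E) = Posterior odds / (1 + Posterior odds)
       = 11.70 / (1 + 11.70)
       = 11.70 / 12.70
       = 0.9213

The evidence increased P(M) from 0.6296 to 0.9213.


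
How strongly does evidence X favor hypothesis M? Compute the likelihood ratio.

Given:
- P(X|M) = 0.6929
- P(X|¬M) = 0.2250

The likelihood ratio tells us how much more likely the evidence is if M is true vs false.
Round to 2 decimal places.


Likelihood Ratio (LR) = P(X|M) / P(X|¬M)

LR = 0.6929 / 0.2250
   = 3.08

The evidence is 3.08 times more likely if M is true than if M is false.
Since LR > 1, the evidence supports M over ¬M.


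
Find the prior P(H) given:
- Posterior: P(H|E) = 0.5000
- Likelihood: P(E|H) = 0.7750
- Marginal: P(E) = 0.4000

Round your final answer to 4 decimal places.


From Bayes' theorem: P(H|E) = P(E|H) × P(H) / P(E)

Rearranging for P(H):
P(H) = P(H|E) × P(E) / P(E|H)
     = 0.5000 × 0.4000 / 0.7750
     = 0.20000000 / 0.7750
     = 0.2581


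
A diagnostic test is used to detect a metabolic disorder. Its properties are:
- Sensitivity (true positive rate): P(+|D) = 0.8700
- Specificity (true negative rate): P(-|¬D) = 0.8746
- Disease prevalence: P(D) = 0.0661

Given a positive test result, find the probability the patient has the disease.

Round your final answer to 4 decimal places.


Let D = has disease, + = positive test

Given:
- P(D) = 0.0661 (prevalence)
- P(+|D) = 0.8700 (sensitivity)
- P(-|¬D) = 0.8746 (specificity)
- P(+|¬D) = 0.1254 (false positive rate = 1 - specificity)

Step 1: Find P(+)
P(+) = P(+|D)P(D) + P(+|¬D)P(¬D)
     = 0.8700 × 0.0661 + 0.1254 × 0.9339
     = 0.05750700 + 0.11711106
     = 0.17461806

Step 2: Apply Bayes' theorem for P(D|+)
P(D|+) = P(+|D)P(D) / P(+)
       = 0.05750700 / 0.17461806
       = 0.3293


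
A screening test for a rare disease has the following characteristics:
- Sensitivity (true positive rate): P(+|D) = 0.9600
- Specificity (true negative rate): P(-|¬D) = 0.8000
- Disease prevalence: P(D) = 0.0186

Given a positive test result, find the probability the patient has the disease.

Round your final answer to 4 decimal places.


Let D = has disease, + = positive test

Given:
- P(D) = 0.0186 (prevalence)
- P(+|D) = 0.9600 (sensitivity)
- P(-|¬D) = 0.8000 (specificity)
- P(+|¬D) = 0.2000 (false positive rate = 1 - specificity)

Step 1: Find P(+)
P(+) = P(+|D)P(D) + P(+|¬D)P(¬D)
     = 0.9600 × 0.0186 + 0.2000 × 0.9814
     = 0.01785600 + 0.19628000
     = 0.21413600

Step 2: Apply Bayes' theorem for P(D|+)
P(D|+) = P(+|D)P(D) / P(+)
       = 0.01785600 / 0.21413600
       = 0.0834


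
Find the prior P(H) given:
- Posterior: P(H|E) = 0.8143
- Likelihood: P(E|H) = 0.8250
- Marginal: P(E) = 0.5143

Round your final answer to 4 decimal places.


From Bayes' theorem: P(H|E) = P(E|H) × P(H) / P(E)

Rearranging for P(H):
P(H) = P(H|E) × P(E) / P(E|H)
     = 0.8143 × 0.5143 / 0.8250
     = 0.41879449 / 0.8250
     = 0.5076


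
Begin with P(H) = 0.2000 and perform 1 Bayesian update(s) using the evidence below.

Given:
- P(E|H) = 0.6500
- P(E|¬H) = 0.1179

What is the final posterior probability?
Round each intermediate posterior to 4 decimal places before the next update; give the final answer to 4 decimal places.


Sequential Bayesian updating:

Initial prior: P(H) = 0.2000

Update 1:
  P(E) = 0.6500 × 0.2000 + 0.1179 × 0.8000 = 0.13000000 + 0.09432000 = 0.22432000
  P(H|E) = 0.13000000 / 0.22432000 = 0.5795

Final posterior: 0.5795


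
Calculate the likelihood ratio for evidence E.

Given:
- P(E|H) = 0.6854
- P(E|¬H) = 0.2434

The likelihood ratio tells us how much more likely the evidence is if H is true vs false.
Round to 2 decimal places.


Likelihood Ratio (LR) = P(E|H) / P(E|¬H)

LR = 0.6854 / 0.2434
   = 2.82

The evidence is 2.82 times more likely if H is true than if H is false.
Because LR exceeds 1, E is evidence for H.


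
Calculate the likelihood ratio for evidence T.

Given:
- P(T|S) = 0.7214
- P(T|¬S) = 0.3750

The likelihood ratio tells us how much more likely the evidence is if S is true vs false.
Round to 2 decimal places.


Likelihood Ratio (LR) = P(T|S) / P(T|¬S)

LR = 0.7214 / 0.3750
   = 1.92

The evidence is 1.92 times more likely if S is true than if S is false.
Because LR exceeds 1, T is evidence for S.


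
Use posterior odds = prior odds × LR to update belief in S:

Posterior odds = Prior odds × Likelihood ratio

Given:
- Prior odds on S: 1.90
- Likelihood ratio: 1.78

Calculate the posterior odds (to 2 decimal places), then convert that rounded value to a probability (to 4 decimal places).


Step 1: Calculate posterior odds
Posterior odds = Prior odds × LR
               = 1.90 × 1.78
               = 3.38

Step 2: Convert to probability
P(S|E) = Posterior odds / (1 + Posterior odds)
       = 3.38 / (1 + 3.38)
       = 3.38 / 4.38
       = 0.7717

The evidence increased P(S) from 0.6552 to 0.7717.


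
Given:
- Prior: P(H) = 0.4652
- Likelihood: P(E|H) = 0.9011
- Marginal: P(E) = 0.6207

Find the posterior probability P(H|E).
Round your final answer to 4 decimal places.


Using Bayes' theorem:

P(H|E) = P(E|H) × P(H) / P(E)
       = 0.9011 × 0.4652 / 0.6207
       = 0.41919172 / 0.6207
       = 0.6754

The evidence strengthens our belief in H.
Prior: 0.4652 → Posterior: 0.6754


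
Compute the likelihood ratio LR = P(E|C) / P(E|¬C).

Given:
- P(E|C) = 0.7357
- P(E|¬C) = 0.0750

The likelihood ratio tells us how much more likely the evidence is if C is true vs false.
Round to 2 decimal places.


Likelihood Ratio (LR) = P(E|C) / P(E|¬C)

LR = 0.7357 / 0.0750
   = 9.81

The evidence is 9.81 times more likely if C is true than if C is false.
LR > 1, so observing E raises the odds in favor of C.


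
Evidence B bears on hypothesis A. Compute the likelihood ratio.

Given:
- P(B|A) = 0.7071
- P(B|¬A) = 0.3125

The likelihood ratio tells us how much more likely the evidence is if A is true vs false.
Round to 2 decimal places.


Likelihood Ratio (LR) = P(B|A) / P(B|¬A)

LR = 0.7071 / 0.3125
   = 2.26

The evidence is 2.26 times more likely if A is true than if A is false.
Since LR > 1, the evidence supports A over ¬A.


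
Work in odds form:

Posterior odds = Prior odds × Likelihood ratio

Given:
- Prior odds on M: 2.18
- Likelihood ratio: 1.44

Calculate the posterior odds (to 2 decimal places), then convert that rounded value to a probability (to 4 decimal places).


Step 1: Calculate posterior odds
Posterior odds = Prior odds × LR
               = 2.18 × 1.44
               = 3.14

Step 2: Convert to probability
P(M|E) = Posterior odds / (1 + Posterior odds)
       = 3.14 / (1 + 3.14)
       = 3.14 / 4.14
       = 0.7585

The evidence increased P(M) from 0.6855 to 0.7585.


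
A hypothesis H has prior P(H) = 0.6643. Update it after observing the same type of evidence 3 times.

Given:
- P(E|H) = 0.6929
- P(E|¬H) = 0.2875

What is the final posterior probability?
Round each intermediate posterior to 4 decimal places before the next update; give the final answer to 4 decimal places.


Sequential Bayesian updating:

Initial prior: P(H) = 0.6643

Update 1:
  P(E) = 0.6929 × 0.6643 + 0.2875 × 0.3357 = 0.46029347 + 0.09651375 = 0.55680722
  P(H|E) = 0.46029347 / 0.55680722 = 0.8267

Update 2:
  P(E) = 0.6929 × 0.8267 + 0.2875 × 0.1733 = 0.57282043 + 0.04982375 = 0.62264418
  P(H|E) = 0.57282043 / 0.62264418 = 0.9200

Update 3:
  P(E) = 0.6929 × 0.9200 + 0.2875 × 0.0800 = 0.63746800 + 0.02300000 = 0.66046800
  P(H|E) = 0.63746800 / 0.66046800 = 0.9652

Final posterior: 0.9652


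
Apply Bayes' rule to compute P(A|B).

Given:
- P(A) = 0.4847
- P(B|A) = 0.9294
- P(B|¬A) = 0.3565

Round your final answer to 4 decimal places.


Bayes' theorem: P(A|B) = P(B|A) × P(A) / P(B)

Step 1: Calculate P(B) using law of total probability
P(B) = P(B|A)P(A) + P(B|¬A)P(¬A)
     = 0.9294 × 0.4847 + 0.3565 × 0.5153
     = 0.45048018 + 0.18370445
     = 0.63418463

Step 2: Apply Bayes' theorem
P(A|B) = P(B|A) × P(A) / P(B)
       = 0.45048018 / 0.63418463
       = 0.7103


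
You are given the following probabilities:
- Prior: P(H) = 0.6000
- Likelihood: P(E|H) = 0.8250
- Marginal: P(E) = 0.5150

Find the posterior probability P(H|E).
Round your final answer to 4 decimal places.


Using Bayes' theorem:

P(H|E) = P(E|H) × P(H) / P(E)
       = 0.8250 × 0.6000 / 0.5150
       = 0.49500000 / 0.5150
       = 0.9612

The evidence strengthens our belief in H.
Prior: 0.6000 → Posterior: 0.9612


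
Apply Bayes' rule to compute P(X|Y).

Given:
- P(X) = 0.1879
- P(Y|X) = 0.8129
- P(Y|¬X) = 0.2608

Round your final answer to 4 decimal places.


Bayes' theorem: P(X|Y) = P(Y|X) × P(X) / P(Y)

Step 1: Calculate P(Y) using law of total probability
P(Y) = P(Y|X)P(X) + P(Y|¬X)P(¬X)
     = 0.8129 × 0.1879 + 0.2608 × 0.8121
     = 0.15274391 + 0.21179568
     = 0.36453959

Step 2: Apply Bayes' theorem
P(X|Y) = P(Y|X) × P(X) / P(Y)
       = 0.15274391 / 0.36453959
       = 0.4190


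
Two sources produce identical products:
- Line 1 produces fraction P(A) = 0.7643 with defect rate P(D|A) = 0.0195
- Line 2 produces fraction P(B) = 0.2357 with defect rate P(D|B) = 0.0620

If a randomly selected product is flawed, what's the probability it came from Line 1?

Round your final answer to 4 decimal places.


Let A = from Line 1, D = flawed

Given:
- P(A) = 0.7643, P(B) = 0.2357
- P(D|A) = 0.0195, P(D|B) = 0.0620

Step 1: Find P(D)
P(D) = P(D|A)P(A) + P(D|B)P(B)
     = 0.0195 × 0.7643 + 0.0620 × 0.2357
     = 0.01490385 + 0.01461340
     = 0.02951725

Step 2: Apply Bayes' theorem
P(A|D) = P(D|A)P(A) / P(D)
       = 0.01490385 / 0.02951725
       = 0.5049


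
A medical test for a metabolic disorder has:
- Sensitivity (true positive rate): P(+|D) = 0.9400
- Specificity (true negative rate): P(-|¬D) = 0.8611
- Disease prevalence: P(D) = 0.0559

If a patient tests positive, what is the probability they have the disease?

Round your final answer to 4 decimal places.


Let D = has disease, + = positive test

Given:
- P(D) = 0.0559 (prevalence)
- P(+|D) = 0.9400 (sensitivity)
- P(-|¬D) = 0.8611 (specificity)
- P(+|¬D) = 0.1389 (false positive rate = 1 - specificity)

Step 1: Find P(+)
P(+) = P(+|D)P(D) + P(+|¬D)P(¬D)
     = 0.9400 × 0.0559 + 0.1389 × 0.9441
     = 0.05254600 + 0.13113549
     = 0.18368149

Step 2: Apply Bayes' theorem for P(D|+)
P(D|+) = P(+|D)P(D) / P(+)
       = 0.05254600 / 0.18368149
       = 0.2861


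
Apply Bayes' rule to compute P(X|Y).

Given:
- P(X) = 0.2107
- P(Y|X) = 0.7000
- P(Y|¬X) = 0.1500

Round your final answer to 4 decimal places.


Bayes' theorem: P(X|Y) = P(Y|X) × P(X) / P(Y)

Step 1: Calculate P(Y) using law of total probability
P(Y) = P(Y|X)P(X) + P(Y|¬X)P(¬X)
     = 0.7000 × 0.2107 + 0.1500 × 0.7893
     = 0.14749000 + 0.11839500
     = 0.26588500

Step 2: Apply Bayes' theorem
P(X|Y) = P(Y|X) × P(X) / P(Y)
       = 0.14749000 / 0.26588500
       = 0.5547


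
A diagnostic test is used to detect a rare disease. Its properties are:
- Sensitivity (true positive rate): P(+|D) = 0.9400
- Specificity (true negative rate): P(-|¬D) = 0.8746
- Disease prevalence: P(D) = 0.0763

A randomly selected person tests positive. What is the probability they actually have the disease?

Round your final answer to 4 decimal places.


Let D = has disease, + = positive test

Given:
- P(D) = 0.0763 (prevalence)
- P(+|D) = 0.9400 (sensitivity)
- P(-|¬D) = 0.8746 (specificity)
- P(+|¬D) = 0.1254 (false positive rate = 1 - specificity)

Step 1: Find P(+)
P(+) = P(+|D)P(D) + P(+|¬D)P(¬D)
     = 0.9400 × 0.0763 + 0.1254 × 0.9237
     = 0.07172200 + 0.11583198
     = 0.18755398

Step 2: Apply Bayes' theorem for P(D|+)
P(D|+) = P(+|D)P(D) / P(+)
       = 0.07172200 / 0.18755398
       = 0.3824


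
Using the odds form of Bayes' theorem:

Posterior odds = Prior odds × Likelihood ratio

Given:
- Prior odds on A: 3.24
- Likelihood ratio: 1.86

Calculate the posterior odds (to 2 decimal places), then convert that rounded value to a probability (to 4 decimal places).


Step 1: Calculate posterior odds
Posterior odds = Prior odds × LR
               = 3.24 × 1.86
               = 6.03

Step 2: Convert to probability
P(A|E) = Posterior odds / (1 + Posterior odds)
       = 6.03 / (1 + 6.03)
       = 6.03 / 7.03
       = 0.8578

The evidence increased P(A) from 0.7642 to 0.8578.


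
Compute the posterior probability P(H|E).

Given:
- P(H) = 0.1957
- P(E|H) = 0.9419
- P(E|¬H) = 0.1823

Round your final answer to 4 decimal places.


Bayes' theorem: P(H|E) = P(E|H) × P(H) / P(E)

Step 1: Calculate P(E) using law of total probability
P(E) = P(E|H)P(H) + P(E|¬H)P(¬H)
     = 0.9419 × 0.1957 + 0.1823 × 0.8043
     = 0.18432983 + 0.14662389
     = 0.33095372

Step 2: Apply Bayes' theorem
P(H|E) = P(E|H) × P(H) / P(E)
       = 0.18432983 / 0.33095372
       = 0.5570


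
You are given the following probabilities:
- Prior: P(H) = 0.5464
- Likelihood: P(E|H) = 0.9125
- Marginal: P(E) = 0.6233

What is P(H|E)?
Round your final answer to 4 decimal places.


Using Bayes' theorem:

P(H|E) = P(E|H) × P(H) / P(E)
       = 0.9125 × 0.5464 / 0.6233
       = 0.49859000 / 0.6233
       = 0.7999

The evidence strengthens our belief in H.
Prior: 0.5464 → Posterior: 0.7999


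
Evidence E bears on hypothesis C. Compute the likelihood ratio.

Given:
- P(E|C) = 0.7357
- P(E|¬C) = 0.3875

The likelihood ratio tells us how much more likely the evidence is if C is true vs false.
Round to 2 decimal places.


Likelihood Ratio (LR) = P(E|C) / P(E|¬C)

LR = 0.7357 / 0.3875
   = 1.90

The evidence is 1.90 times more likely if C is true than if C is false.
Since LR > 1, the evidence supports C over ¬C.


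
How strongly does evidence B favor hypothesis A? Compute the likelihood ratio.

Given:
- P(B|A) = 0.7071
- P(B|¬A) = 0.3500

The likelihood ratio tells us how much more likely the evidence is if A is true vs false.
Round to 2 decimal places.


Likelihood Ratio (LR) = P(B|A) / P(B|¬A)

LR = 0.7071 / 0.3500
   = 2.02

The evidence is 2.02 times more likely if A is true than if A is false.
LR > 1, so observing B raises the odds in favor of A.


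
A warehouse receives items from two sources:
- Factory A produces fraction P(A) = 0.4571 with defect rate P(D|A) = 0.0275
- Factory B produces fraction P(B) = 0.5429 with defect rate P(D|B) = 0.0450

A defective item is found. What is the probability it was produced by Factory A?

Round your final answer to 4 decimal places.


Let A = from Factory A, D = defective

Given:
- P(A) = 0.4571, P(B) = 0.5429
- P(D|A) = 0.0275, P(D|B) = 0.0450

Step 1: Find P(D)
P(D) = P(D|A)P(A) + P(D|B)P(B)
     = 0.0275 × 0.4571 + 0.0450 × 0.5429
     = 0.01257025 + 0.02443050
     = 0.03700075

Step 2: Apply Bayes' theorem
P(A|D) = P(D|A)P(A) / P(D)
       = 0.01257025 / 0.03700075
       = 0.3397


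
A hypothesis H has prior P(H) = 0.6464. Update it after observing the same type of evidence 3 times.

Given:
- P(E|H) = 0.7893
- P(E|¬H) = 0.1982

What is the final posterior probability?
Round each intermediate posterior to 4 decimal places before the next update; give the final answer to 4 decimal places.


Sequential Bayesian updating:

Initial prior: P(H) = 0.6464

Update 1:
  P(E) = 0.7893 × 0.6464 + 0.1982 × 0.3536 = 0.51020352 + 0.07008352 = 0.58028704
  P(H|E) = 0.51020352 / 0.58028704 = 0.8792

Update 2:
  P(E) = 0.7893 × 0.8792 + 0.1982 × 0.1208 = 0.69395256 + 0.02394256 = 0.71789512
  P(H|E) = 0.69395256 / 0.71789512 = 0.9666

Update 3:
  P(E) = 0.7893 × 0.9666 + 0.1982 × 0.0334 = 0.76293738 + 0.00661988 = 0.76955726
  P(H|E) = 0.76293738 / 0.76955726 = 0.9914

Final posterior: 0.9914


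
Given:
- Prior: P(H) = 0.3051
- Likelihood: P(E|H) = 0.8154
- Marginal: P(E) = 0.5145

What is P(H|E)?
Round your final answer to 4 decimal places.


Using Bayes' theorem:

P(H|E) = P(E|H) × P(H) / P(E)
       = 0.8154 × 0.3051 / 0.5145
       = 0.24877854 / 0.5145
       = 0.4835

The evidence strengthens our belief in H.
Prior: 0.3051 → Posterior: 0.4835


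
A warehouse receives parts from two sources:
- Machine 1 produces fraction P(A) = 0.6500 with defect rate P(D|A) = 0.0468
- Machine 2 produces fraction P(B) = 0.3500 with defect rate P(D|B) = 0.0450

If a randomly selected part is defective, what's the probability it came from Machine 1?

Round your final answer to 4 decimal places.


Let A = from Machine 1, D = defective

Given:
- P(A) = 0.6500, P(B) = 0.3500
- P(D|A) = 0.0468, P(D|B) = 0.0450

Step 1: Find P(D)
P(D) = P(D|A)P(A) + P(D|B)P(B)
     = 0.0468 × 0.6500 + 0.0450 × 0.3500
     = 0.03042000 + 0.01575000
     = 0.04617000

Step 2: Apply Bayes' theorem
P(A|D) = P(D|A)P(A) / P(D)
       = 0.03042000 / 0.04617000
       = 0.6589


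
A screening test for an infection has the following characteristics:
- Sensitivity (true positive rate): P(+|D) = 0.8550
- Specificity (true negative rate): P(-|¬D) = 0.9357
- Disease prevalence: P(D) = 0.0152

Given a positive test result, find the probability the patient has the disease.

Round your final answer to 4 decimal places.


Let D = has disease, + = positive test

Given:
- P(D) = 0.0152 (prevalence)
- P(+|D) = 0.8550 (sensitivity)
- P(-|¬D) = 0.9357 (specificity)
- P(+|¬D) = 0.0643 (false positive rate = 1 - specificity)

Step 1: Find P(+)
P(+) = P(+|D)P(D) + P(+|¬D)P(¬D)
     = 0.8550 × 0.0152 + 0.0643 × 0.9848
     = 0.01299600 + 0.06332264
     = 0.07631864

Step 2: Apply Bayes' theorem for P(D|+)
P(D|+) = P(+|D)P(D) / P(+)
       = 0.01299600 / 0.07631864
       = 0.1703


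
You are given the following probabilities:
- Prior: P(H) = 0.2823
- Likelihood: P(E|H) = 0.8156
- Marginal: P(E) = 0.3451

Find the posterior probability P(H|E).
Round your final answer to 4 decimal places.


Using Bayes' theorem:

P(H|E) = P(E|H) × P(H) / P(E)
       = 0.8156 × 0.2823 / 0.3451
       = 0.23024388 / 0.3451
       = 0.6672

The evidence strengthens our belief in H.
Prior: 0.2823 → Posterior: 0.6672


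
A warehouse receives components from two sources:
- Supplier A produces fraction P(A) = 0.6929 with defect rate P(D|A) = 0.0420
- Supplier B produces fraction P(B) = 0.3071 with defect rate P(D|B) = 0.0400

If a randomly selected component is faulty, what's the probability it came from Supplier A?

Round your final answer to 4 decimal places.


Let A = from Supplier A, D = faulty

Given:
- P(A) = 0.6929, P(B) = 0.3071
- P(D|A) = 0.0420, P(D|B) = 0.0400

Step 1: Find P(D)
P(D) = P(D|A)P(A) + P(D|B)P(B)
     = 0.0420 × 0.6929 + 0.0400 × 0.3071
     = 0.02910180 + 0.01228400
     = 0.04138580

Step 2: Apply Bayes' theorem
P(A|D) = P(D|A)P(A) / P(D)
       = 0.02910180 / 0.04138580
       = 0.7032


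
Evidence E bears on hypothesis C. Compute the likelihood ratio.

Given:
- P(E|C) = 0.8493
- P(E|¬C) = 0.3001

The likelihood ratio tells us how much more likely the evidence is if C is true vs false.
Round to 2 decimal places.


Likelihood Ratio (LR) = P(E|C) / P(E|¬C)

LR = 0.8493 / 0.3001
   = 2.83

The evidence is 2.83 times more likely if C is true than if C is false.
Because LR exceeds 1, E is evidence for C.


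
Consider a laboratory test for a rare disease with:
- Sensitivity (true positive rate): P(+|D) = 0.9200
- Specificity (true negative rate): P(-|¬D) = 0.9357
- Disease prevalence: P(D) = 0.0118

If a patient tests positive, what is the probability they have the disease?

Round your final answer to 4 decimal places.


Let D = has disease, + = positive test

Given:
- P(D) = 0.0118 (prevalence)
- P(+|D) = 0.9200 (sensitivity)
- P(-|¬D) = 0.9357 (specificity)
- P(+|¬D) = 0.0643 (false positive rate = 1 - specificity)

Step 1: Find P(+)
P(+) = P(+|D)P(D) + P(+|¬D)P(¬D)
     = 0.9200 × 0.0118 + 0.0643 × 0.9882
     = 0.01085600 + 0.06354126
     = 0.07439726

Step 2: Apply Bayes' theorem for P(D|+)
P(D|+) = P(+|D)P(D) / P(+)
       = 0.01085600 / 0.07439726
       = 0.1459


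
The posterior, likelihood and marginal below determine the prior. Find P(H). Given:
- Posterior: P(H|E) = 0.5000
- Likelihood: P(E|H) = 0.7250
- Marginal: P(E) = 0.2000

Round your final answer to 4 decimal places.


From Bayes' theorem: P(H|E) = P(E|H) × P(H) / P(E)

Rearranging for P(H):
P(H) = P(H|E) × P(E) / P(E|H)
     = 0.5000 × 0.2000 / 0.7250
     = 0.10000000 / 0.7250
     = 0.1379


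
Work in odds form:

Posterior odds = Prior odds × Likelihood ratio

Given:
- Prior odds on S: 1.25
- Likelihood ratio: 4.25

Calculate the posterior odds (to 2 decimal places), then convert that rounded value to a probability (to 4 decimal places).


Step 1: Calculate posterior odds
Posterior odds = Prior odds × LR
               = 1.25 × 4.25
               = 5.31

Step 2: Convert to probability
P(S|E) = Posterior odds / (1 + Posterior odds)
       = 5.31 / (1 + 5.31)
       = 5.31 / 6.31
       = 0.8415

The evidence increased P(S) from 0.5556 to 0.8415.
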